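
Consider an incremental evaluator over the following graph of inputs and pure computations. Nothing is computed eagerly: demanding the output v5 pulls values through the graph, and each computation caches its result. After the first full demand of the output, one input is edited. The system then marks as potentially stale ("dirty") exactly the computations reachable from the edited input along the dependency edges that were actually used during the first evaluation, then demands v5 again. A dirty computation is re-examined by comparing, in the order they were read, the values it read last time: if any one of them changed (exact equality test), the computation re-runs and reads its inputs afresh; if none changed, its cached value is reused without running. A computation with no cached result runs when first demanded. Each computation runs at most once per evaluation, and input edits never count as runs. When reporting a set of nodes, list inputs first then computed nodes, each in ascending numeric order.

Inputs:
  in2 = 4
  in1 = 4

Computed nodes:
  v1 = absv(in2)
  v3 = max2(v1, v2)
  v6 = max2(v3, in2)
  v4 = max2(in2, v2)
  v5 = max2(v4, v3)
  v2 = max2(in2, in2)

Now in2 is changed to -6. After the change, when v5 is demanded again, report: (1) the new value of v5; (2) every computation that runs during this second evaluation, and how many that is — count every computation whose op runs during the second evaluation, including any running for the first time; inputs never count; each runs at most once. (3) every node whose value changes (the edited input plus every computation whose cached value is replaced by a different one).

Initial pass — values computed on the first demand:
  v1 = absv(4) = 4
  v2 = max2(4, 4) = 4
  v3 = max2(4, 4) = 4
  v4 = max2(4, 4) = 4
  v5 = max2(4, 4) = 4

Second demand — change propagation:
  v1: re-runs because in2 4->-6; new result 6.
  v2: re-runs because in2 4->-6; in2 4->-6; new result -6.
  v3: re-runs because v1 4->6; v2 4->-6; new result 6.
  v4: re-runs because in2 4->-6; v2 4->-6; new result -6.
  v5: re-runs because v4 4->-6; v3 4->6; new result 6.

v5 now evaluates to 6.
Run set: v1, v2, v3, v4, v5 (5 run).
Changed values: in2, v1, v2, v3, v4, v5.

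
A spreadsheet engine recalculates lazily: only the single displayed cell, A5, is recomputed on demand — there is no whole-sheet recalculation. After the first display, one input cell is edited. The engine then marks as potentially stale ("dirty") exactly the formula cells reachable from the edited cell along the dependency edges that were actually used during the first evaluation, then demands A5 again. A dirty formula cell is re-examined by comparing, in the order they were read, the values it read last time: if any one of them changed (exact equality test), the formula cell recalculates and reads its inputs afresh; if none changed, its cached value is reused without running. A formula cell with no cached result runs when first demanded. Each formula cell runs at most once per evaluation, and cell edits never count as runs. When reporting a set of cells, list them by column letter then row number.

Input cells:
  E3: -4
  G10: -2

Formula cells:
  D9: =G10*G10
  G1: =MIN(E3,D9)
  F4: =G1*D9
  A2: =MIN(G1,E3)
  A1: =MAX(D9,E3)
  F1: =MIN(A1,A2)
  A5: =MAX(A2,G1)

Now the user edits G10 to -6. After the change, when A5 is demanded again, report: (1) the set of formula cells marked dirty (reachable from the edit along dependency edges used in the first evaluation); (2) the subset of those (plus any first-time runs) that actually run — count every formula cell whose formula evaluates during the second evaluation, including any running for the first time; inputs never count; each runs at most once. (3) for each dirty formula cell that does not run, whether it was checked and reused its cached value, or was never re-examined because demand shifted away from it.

Marked dirty: A2, A5, D9, G1.
Formula cells that run: D9, G1 — 2 in total.
Checked but reused from cache: A2, A5.
Key observation: the change is absorbed at G1 — it re-runs but produces the same value, and the output's value is unchanged.

First evaluation (everything demanded from the output):
  D9 = -2 * -2 = 4
  G1 = MIN(-4, 4) = -4
  A2 = MIN(-4, -4) = -4
  A5 = MAX(-4, -4) = -4

Propagation after the edit:
  D9: runs — G10 -2->-6; G10 -2->-6; result 36.
  G1: runs — D9 4->36; result -4 (same value as before).
  A2: checked — values it read are unchanged (G1 unchanged, E3 unchanged); reused cached -4 without running.
  A5: checked — values it read are unchanged (A2 unchanged, G1 unchanged); reused cached -4 without running.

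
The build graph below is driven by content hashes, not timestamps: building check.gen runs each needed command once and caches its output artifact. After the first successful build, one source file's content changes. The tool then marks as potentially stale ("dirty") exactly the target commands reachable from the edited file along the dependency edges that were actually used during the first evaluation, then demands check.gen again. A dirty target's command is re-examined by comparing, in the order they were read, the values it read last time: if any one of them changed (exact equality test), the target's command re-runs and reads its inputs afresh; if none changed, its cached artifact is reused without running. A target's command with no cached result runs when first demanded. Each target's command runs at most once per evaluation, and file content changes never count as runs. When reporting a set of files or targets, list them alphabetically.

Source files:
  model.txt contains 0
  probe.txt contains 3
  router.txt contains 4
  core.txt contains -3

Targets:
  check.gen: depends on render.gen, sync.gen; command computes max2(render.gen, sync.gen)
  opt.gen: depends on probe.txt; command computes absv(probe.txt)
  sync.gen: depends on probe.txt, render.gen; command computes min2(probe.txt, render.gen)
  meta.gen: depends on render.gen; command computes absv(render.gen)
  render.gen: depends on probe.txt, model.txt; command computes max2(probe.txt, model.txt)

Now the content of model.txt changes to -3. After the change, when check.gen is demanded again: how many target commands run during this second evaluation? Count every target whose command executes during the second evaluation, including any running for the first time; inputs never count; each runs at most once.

Run set: render.gen (1 run).
The important point: render.gen recomputes to an identical value, and the output ends up unchanged.

Initial pass — values computed on the first demand:
  render.gen = max2(3, 0) = 3
  sync.gen = min2(3, 3) = 3
  check.gen = max2(3, 3) = 3

Second demand — change propagation:
  render.gen: re-runs because model.txt 0->-3; new result 3 (unchanged).
  sync.gen: re-examined; everything it read last time is the same (probe.txt unchanged, render.gen unchanged) — cache 3 kept, no run.
  check.gen: re-examined; everything it read last time is the same (render.gen unchanged, sync.gen unchanged) — cache 3 kept, no run.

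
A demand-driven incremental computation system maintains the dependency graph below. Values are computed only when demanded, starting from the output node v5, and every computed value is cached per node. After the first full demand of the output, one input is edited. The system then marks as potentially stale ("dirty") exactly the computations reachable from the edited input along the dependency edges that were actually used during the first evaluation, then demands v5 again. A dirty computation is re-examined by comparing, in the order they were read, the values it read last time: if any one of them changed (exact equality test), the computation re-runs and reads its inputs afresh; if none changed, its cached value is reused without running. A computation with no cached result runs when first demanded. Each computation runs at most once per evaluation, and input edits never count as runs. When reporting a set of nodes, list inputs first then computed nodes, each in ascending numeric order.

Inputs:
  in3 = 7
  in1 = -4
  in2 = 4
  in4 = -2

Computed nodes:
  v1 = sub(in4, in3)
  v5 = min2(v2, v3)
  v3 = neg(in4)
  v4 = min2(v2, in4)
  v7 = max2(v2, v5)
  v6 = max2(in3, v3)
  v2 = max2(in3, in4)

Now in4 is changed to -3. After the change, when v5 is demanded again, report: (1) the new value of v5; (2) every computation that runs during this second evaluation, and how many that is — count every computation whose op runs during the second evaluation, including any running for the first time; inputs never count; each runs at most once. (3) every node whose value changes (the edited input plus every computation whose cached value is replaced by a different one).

First evaluation (everything demanded from the output):
  v2 = max2(7, -2) = 7
  v3 = neg(-2) = 2
  v5 = min2(7, 2) = 2

Propagation after the edit:
  v2: runs — in4 -2->-3; result 7 (same value as before).
  v3: runs — in4 -2->-3; result 3.
  v5: runs — v3 2->3; result 3.

New value of v5: 3.
Computations that run: v2, v3, v5 — 3 in total.
Values that change: in4, v3, v5.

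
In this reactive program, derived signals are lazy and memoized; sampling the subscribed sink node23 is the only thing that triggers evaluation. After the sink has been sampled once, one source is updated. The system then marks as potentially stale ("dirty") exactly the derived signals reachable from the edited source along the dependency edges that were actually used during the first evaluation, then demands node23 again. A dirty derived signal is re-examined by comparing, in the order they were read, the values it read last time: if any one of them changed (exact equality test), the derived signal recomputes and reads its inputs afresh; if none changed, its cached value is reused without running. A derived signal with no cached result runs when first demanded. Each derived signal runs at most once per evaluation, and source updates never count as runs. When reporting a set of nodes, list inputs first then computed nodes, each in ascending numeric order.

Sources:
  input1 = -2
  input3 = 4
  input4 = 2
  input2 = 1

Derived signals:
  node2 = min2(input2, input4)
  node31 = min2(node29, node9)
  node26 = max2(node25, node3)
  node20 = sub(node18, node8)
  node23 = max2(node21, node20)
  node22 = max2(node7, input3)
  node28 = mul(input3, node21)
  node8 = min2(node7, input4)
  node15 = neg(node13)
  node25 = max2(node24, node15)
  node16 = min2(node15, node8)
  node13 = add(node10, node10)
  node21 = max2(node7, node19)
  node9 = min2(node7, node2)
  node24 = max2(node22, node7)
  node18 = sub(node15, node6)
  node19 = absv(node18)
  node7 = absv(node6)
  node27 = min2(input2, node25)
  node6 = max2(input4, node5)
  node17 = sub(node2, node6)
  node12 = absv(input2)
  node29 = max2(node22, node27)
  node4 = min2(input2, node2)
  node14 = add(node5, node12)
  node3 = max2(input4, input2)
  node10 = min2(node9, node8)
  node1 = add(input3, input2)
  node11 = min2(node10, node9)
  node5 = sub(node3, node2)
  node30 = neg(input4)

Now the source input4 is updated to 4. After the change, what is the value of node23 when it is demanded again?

Demanding node23 again yields 6.
Note where the cutoff bites: node13 is checked, finds nothing changed, and keeps its cache.

First demand of the output computes:
  node2 = min2(1, 2) = 1
  node3 = max2(2, 1) = 2
  node5 = sub(2, 1) = 1
  node6 = max2(2, 1) = 2
  node7 = absv(2) = 2
  node8 = min2(2, 2) = 2
  node9 = min2(2, 1) = 1
  node10 = min2(1, 2) = 1
  node13 = add(1, 1) = 2
  node15 = neg(2) = -2
  node18 = sub(-2, 2) = -4
  node19 = absv(-4) = 4
  node20 = sub(-4, 2) = -6
  node21 = max2(2, 4) = 4
  node23 = max2(4, -6) = 4

After the edit, cleaning proceeds:
  node2: a read changed (input4 2->4) — executes, giving 1 — identical to its old value.
  node3: a read changed (input4 2->4) — executes, giving 4.
  node5: a read changed (node3 2->4) — executes, giving 3.
  node6: a read changed (input4 2->4; node5 1->3) — executes, giving 4.
  node7: a read changed (node6 2->4) — executes, giving 4.
  node8: a read changed (node7 2->4; input4 2->4) — executes, giving 4.
  node9: a read changed (node7 2->4) — executes, giving 1 — identical to its old value.
  node10: a read changed (node8 2->4) — executes, giving 1 — identical to its old value.
  node13: dirty, but its reads are unchanged (node10 unchanged, node10 unchanged); cached 2 stands.
  node15: dirty, but its reads are unchanged (node13 unchanged); cached -2 stands.
  node18: a read changed (node6 2->4) — executes, giving -6.
  node19: a read changed (node18 -4->-6) — executes, giving 6.
  node20: a read changed (node18 -4->-6; node8 2->4) — executes, giving -10.
  node21: a read changed (node7 2->4; node19 4->6) — executes, giving 6.
  node23: a read changed (node21 4->6; node20 -6->-10) — executes, giving 6.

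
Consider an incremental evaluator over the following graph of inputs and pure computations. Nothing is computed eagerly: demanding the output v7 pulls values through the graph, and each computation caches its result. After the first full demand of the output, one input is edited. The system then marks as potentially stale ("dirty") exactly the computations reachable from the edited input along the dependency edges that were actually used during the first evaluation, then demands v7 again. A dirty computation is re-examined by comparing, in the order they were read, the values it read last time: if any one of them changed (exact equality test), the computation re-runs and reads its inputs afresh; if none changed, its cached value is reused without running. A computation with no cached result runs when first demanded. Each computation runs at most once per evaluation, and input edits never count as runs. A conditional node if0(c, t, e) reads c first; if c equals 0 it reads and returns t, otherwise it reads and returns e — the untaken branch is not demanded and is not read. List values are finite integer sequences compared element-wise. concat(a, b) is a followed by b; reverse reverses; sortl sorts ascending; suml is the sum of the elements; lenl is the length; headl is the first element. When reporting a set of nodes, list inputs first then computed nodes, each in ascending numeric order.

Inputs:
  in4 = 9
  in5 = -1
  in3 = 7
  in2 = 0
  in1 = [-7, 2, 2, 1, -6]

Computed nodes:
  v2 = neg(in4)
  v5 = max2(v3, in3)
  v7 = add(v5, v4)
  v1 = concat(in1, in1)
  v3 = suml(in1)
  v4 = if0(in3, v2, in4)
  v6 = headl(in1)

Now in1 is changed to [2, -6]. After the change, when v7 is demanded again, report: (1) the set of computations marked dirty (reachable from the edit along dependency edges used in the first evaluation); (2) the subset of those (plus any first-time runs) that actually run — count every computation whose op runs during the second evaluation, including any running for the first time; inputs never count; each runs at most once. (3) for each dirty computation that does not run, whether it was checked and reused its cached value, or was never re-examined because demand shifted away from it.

Initial pass — values computed on the first demand:
  v3 = suml([-7, 2, 2, 1, -6]) = -8
  v4 = if0(in3=7 -> else branch in4) = 9
  v5 = max2(-8, 7) = 7
  v7 = add(7, 9) = 16

Second demand — change propagation:
  v3: re-runs because in1 [-7, 2, 2, 1, -6]->[2, -6]; new result -4.
  v5: re-runs because v3 -8->-4; new result 7 (unchanged).
  v7: re-examined; everything it read last time is the same (v5 unchanged, v4 unchanged) — cache 16 kept, no run.

The important point: v5 recomputes to an identical value, and the output ends up unchanged.

Dirty set: v3, v5, v7.
Run set: v3, v5 (2 run).
Re-examined without running (cache reused): v7.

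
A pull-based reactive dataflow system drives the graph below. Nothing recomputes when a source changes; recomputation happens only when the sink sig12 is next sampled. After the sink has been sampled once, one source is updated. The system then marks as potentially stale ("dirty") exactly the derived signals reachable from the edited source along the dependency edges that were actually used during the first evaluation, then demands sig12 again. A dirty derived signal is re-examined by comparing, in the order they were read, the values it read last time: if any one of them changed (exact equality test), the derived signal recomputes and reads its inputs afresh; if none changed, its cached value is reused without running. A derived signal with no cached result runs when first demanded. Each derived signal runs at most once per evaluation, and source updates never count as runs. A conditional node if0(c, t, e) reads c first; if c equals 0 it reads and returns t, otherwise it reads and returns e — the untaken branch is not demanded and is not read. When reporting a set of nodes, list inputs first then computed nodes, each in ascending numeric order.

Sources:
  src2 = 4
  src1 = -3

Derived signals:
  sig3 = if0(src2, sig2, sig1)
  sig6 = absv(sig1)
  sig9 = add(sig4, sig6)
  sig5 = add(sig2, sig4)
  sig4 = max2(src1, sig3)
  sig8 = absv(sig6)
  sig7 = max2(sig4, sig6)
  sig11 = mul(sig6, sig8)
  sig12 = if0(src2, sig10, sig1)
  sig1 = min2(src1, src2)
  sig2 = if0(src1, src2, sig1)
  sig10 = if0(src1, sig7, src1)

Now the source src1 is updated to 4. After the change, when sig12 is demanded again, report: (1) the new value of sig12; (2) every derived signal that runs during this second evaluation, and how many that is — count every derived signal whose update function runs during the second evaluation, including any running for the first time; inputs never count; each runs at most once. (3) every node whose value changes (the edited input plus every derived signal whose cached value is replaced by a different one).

New value of sig12: 4.
Derived signals that run: sig1, sig12 — 2 in total.
Values that change: src1, sig1, sig12.

First evaluation (everything demanded from the output):
  sig1 = min2(-3, 4) = -3
  sig12 = if0(src2=4 -> else branch sig1) = -3

Propagation after the edit:
  sig1: runs — src1 -3->4; result 4.
  sig12: runs — sig1 -3->4; result 4.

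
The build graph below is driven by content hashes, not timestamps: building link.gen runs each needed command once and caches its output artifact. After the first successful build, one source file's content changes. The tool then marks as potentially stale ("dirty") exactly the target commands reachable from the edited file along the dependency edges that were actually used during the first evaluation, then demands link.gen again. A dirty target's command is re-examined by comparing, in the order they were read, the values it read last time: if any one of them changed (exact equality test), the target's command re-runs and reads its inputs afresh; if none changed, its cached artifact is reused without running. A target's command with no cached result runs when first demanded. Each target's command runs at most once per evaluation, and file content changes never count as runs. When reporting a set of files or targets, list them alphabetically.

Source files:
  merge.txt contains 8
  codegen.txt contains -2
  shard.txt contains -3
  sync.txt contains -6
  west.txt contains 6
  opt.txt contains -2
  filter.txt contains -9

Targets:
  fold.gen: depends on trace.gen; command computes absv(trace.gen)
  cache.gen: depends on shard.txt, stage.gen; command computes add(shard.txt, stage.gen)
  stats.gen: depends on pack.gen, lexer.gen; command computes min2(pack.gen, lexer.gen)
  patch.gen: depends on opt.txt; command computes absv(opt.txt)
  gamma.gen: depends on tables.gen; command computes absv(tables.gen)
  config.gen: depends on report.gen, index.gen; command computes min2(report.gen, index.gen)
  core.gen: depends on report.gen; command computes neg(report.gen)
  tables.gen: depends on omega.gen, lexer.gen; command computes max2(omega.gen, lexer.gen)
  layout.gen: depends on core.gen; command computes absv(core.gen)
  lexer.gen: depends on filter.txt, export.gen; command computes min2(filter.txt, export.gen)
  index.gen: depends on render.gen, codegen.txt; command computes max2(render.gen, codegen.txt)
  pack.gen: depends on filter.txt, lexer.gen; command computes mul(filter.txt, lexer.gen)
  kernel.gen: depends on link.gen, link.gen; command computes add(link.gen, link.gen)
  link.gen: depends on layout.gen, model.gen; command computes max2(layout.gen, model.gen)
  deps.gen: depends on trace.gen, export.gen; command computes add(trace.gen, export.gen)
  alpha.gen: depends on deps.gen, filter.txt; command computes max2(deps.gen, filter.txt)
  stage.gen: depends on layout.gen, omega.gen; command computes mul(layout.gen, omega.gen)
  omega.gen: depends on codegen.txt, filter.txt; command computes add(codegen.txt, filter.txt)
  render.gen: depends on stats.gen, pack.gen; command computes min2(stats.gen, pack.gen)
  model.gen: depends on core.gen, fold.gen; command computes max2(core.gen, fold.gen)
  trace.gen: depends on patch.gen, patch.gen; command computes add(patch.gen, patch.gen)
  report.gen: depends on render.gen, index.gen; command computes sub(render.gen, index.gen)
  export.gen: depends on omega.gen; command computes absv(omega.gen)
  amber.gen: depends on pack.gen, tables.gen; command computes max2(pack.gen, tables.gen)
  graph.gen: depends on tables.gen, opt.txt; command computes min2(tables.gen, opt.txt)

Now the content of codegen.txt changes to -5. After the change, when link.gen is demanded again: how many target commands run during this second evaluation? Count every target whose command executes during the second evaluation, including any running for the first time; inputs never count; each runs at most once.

Run set: core.gen, export.gen, index.gen, layout.gen, lexer.gen, link.gen, model.gen, omega.gen, report.gen (9 run).
The important point: at pack.gen every value read last time is unchanged, so the dirty flag clears without a run.

Initial pass — values computed on the first demand:
  omega.gen = add(-2, -9) = -11
  export.gen = absv(-11) = 11
  lexer.gen = min2(-9, 11) = -9
  pack.gen = mul(-9, -9) = 81
  patch.gen = absv(-2) = 2
  stats.gen = min2(81, -9) = -9
  render.gen = min2(-9, 81) = -9
  index.gen = max2(-9, -2) = -2
  report.gen = sub(-9, -2) = -7
  core.gen = neg(-7) = 7
  layout.gen = absv(7) = 7
  trace.gen = add(2, 2) = 4
  fold.gen = absv(4) = 4
  model.gen = max2(7, 4) = 7
  link.gen = max2(7, 7) = 7

Second demand — change propagation:
  omega.gen: re-runs because codegen.txt -2->-5; new result -14.
  export.gen: re-runs because omega.gen -11->-14; new result 14.
  lexer.gen: re-runs because export.gen 11->14; new result -9 (unchanged).
  pack.gen: re-examined; everything it read last time is the same (filter.txt unchanged, lexer.gen unchanged) — cache 81 kept, no run.
  stats.gen: re-examined; everything it read last time is the same (pack.gen unchanged, lexer.gen unchanged) — cache -9 kept, no run.
  render.gen: re-examined; everything it read last time is the same (stats.gen unchanged, pack.gen unchanged) — cache -9 kept, no run.
  index.gen: re-runs because codegen.txt -2->-5; new result -5.
  report.gen: re-runs because index.gen -2->-5; new result -4.
  core.gen: re-runs because report.gen -7->-4; new result 4.
  layout.gen: re-runs because core.gen 7->4; new result 4.
  model.gen: re-runs because core.gen 7->4; new result 4.
  link.gen: re-runs because layout.gen 7->4; model.gen 7->4; new result 4.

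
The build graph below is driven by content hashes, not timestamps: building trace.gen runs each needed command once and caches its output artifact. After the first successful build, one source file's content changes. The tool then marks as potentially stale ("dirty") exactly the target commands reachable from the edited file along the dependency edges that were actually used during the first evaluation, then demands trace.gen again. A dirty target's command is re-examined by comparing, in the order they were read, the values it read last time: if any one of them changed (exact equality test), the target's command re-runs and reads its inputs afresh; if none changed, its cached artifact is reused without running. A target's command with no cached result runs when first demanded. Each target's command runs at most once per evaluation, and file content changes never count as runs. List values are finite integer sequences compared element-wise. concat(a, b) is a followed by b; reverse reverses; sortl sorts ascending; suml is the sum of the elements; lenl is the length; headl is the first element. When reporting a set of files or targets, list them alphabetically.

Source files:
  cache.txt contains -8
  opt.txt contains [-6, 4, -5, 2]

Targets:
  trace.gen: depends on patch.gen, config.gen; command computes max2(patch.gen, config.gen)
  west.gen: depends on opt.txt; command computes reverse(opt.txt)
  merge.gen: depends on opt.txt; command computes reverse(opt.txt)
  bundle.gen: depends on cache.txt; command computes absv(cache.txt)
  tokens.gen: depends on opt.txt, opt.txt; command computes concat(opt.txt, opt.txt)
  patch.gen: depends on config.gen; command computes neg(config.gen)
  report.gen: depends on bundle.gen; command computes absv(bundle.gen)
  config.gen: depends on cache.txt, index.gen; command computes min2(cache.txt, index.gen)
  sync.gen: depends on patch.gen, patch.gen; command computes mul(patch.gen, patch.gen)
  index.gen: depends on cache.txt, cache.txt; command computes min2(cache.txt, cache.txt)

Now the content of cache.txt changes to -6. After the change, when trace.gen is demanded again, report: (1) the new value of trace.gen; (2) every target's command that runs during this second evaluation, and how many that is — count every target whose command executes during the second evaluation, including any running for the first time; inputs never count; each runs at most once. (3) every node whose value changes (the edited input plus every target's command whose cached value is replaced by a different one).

Initial pass — values computed on the first demand:
  index.gen = min2(-8, -8) = -8
  config.gen = min2(-8, -8) = -8
  patch.gen = neg(-8) = 8
  trace.gen = max2(8, -8) = 8

Second demand — change propagation:
  index.gen: re-runs because cache.txt -8->-6; cache.txt -8->-6; new result -6.
  config.gen: re-runs because cache.txt -8->-6; index.gen -8->-6; new result -6.
  patch.gen: re-runs because config.gen -8->-6; new result 6.
  trace.gen: re-runs because patch.gen 8->6; config.gen -8->-6; new result 6.

trace.gen now evaluates to 6.
Run set: config.gen, index.gen, patch.gen, trace.gen (4 run).
Changed values: cache.txt, config.gen, index.gen, patch.gen, trace.gen.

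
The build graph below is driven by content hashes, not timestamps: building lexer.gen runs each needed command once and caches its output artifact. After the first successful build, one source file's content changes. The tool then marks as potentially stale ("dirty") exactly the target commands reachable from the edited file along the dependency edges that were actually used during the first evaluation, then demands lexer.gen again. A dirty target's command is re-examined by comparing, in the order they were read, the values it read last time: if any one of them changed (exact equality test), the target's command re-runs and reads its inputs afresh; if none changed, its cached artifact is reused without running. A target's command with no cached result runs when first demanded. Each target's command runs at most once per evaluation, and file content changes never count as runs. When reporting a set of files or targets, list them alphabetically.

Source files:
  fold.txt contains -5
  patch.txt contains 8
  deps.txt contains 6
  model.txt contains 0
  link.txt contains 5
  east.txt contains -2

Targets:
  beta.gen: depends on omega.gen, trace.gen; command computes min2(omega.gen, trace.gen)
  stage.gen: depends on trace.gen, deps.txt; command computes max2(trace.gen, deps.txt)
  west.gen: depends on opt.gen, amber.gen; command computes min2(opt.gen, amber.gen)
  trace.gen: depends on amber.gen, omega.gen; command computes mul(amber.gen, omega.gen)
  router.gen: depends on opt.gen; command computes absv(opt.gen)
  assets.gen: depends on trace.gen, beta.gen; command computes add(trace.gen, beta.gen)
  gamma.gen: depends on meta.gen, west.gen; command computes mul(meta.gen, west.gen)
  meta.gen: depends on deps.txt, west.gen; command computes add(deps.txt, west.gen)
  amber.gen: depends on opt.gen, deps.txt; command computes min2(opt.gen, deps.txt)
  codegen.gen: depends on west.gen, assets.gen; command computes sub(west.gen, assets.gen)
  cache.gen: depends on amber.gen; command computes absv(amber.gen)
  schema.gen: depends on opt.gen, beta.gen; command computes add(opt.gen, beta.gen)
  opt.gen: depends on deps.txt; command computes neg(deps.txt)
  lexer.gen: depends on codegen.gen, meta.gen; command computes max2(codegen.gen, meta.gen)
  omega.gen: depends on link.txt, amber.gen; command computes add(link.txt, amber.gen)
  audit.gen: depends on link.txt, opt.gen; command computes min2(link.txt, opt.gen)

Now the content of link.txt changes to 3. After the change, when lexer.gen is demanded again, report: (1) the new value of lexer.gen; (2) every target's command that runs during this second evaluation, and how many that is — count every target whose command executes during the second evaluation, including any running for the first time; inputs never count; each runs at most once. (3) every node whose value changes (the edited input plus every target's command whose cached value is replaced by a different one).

Initial pass — values computed on the first demand:
  opt.gen = neg(6) = -6
  amber.gen = min2(-6, 6) = -6
  omega.gen = add(5, -6) = -1
  trace.gen = mul(-6, -1) = 6
  beta.gen = min2(-1, 6) = -1
  assets.gen = add(6, -1) = 5
  west.gen = min2(-6, -6) = -6
  codegen.gen = sub(-6, 5) = -11
  meta.gen = add(6, -6) = 0
  lexer.gen = max2(-11, 0) = 0

Second demand — change propagation:
  omega.gen: re-runs because link.txt 5->3; new result -3.
  trace.gen: re-runs because omega.gen -1->-3; new result 18.
  beta.gen: re-runs because omega.gen -1->-3; trace.gen 6->18; new result -3.
  assets.gen: re-runs because trace.gen 6->18; beta.gen -1->-3; new result 15.
  codegen.gen: re-runs because assets.gen 5->15; new result -21.
  lexer.gen: re-runs because codegen.gen -11->-21; new result 0 (unchanged).

lexer.gen now evaluates to 0.
Run set: assets.gen, beta.gen, codegen.gen, lexer.gen, omega.gen, trace.gen (6 run).
Changed values: assets.gen, beta.gen, codegen.gen, link.txt, omega.gen, trace.gen.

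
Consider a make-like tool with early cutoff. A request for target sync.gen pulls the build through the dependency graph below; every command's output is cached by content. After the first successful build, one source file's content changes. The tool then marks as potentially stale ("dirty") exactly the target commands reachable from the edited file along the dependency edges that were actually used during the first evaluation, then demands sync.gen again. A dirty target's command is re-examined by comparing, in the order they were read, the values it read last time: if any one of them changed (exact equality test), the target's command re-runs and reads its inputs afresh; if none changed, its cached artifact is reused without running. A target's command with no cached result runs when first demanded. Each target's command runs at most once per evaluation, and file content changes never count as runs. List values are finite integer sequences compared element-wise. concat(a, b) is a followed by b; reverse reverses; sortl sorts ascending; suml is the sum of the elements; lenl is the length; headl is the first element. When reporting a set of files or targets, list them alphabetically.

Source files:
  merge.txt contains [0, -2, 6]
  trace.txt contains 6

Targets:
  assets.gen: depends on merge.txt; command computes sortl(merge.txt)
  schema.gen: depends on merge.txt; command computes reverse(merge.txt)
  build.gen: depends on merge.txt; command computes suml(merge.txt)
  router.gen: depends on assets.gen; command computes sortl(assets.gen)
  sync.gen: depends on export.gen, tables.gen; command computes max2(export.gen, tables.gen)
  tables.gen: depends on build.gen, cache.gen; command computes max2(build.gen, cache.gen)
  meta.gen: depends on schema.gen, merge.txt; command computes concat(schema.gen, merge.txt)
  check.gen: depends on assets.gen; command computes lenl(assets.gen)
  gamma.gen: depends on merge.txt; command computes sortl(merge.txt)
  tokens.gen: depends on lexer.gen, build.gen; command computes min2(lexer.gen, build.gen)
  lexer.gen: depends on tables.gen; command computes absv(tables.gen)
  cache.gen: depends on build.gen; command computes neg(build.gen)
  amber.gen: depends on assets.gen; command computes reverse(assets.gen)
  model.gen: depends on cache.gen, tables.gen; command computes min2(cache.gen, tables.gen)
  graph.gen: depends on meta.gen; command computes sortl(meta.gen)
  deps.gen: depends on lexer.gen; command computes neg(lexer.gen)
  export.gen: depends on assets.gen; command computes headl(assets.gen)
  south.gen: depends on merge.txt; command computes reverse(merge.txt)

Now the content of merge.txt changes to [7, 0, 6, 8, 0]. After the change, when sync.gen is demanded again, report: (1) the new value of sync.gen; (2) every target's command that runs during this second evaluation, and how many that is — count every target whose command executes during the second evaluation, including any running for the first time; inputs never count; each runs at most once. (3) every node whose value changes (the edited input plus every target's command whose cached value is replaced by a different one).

Demanding sync.gen again yields 21.
6 target commands run: assets.gen, build.gen, cache.gen, export.gen, sync.gen, tables.gen.
The nodes whose values change: assets.gen, build.gen, cache.gen, export.gen, merge.txt, sync.gen, tables.gen.

First demand of the output computes:
  assets.gen = sortl([0, -2, 6]) = [-2, 0, 6]
  build.gen = suml([0, -2, 6]) = 4
  cache.gen = neg(4) = -4
  export.gen = headl([-2, 0, 6]) = -2
  tables.gen = max2(4, -4) = 4
  sync.gen = max2(-2, 4) = 4

After the edit, cleaning proceeds:
  assets.gen: a read changed (merge.txt [0, -2, 6]->[7, 0, 6, 8, 0]) — executes, giving [0, 0, 6, 7, 8].
  build.gen: a read changed (merge.txt [0, -2, 6]->[7, 0, 6, 8, 0]) — executes, giving 21.
  cache.gen: a read changed (build.gen 4->21) — executes, giving -21.
  export.gen: a read changed (assets.gen [-2, 0, 6]->[0, 0, 6, 7, 8]) — executes, giving 0.
  tables.gen: a read changed (build.gen 4->21; cache.gen -4->-21) — executes, giving 21.
  sync.gen: a read changed (export.gen -2->0; tables.gen 4->21) — executes, giving 21.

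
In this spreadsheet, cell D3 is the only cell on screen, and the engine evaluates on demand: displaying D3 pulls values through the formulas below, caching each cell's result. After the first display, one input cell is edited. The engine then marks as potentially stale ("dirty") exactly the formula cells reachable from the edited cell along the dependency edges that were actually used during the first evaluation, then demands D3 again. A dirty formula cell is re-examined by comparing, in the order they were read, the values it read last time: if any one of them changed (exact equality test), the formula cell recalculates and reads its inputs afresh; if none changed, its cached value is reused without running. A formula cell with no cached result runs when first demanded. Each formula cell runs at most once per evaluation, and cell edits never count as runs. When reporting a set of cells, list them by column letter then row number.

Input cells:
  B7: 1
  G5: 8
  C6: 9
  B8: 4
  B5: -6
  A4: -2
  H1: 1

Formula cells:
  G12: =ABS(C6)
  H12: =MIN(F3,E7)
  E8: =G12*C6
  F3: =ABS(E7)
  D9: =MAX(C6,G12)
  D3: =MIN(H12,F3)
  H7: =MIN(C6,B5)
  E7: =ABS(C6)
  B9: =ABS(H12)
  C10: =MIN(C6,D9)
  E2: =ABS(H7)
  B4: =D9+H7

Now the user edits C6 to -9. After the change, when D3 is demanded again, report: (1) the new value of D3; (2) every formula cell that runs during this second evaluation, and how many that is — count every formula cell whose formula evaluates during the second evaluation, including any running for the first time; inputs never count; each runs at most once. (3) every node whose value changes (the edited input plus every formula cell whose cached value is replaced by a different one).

D3 now evaluates to 9.
Run set: E7 (1 run).
Changed values: C6.
The important point: E7 recomputes to an identical value, and the output ends up unchanged.

Initial pass — values computed on the first demand:
  E7 = ABS(9) = 9
  F3 = ABS(9) = 9
  H12 = MIN(9, 9) = 9
  D3 = MIN(9, 9) = 9

Second demand — change propagation:
  E7: re-runs because C6 9->-9; new result 9 (unchanged).
  F3: re-examined; everything it read last time is the same (E7 unchanged) — cache 9 kept, no run.
  H12: re-examined; everything it read last time is the same (F3 unchanged, E7 unchanged) — cache 9 kept, no run.
  D3: re-examined; everything it read last time is the same (H12 unchanged, F3 unchanged) — cache 9 kept, no run.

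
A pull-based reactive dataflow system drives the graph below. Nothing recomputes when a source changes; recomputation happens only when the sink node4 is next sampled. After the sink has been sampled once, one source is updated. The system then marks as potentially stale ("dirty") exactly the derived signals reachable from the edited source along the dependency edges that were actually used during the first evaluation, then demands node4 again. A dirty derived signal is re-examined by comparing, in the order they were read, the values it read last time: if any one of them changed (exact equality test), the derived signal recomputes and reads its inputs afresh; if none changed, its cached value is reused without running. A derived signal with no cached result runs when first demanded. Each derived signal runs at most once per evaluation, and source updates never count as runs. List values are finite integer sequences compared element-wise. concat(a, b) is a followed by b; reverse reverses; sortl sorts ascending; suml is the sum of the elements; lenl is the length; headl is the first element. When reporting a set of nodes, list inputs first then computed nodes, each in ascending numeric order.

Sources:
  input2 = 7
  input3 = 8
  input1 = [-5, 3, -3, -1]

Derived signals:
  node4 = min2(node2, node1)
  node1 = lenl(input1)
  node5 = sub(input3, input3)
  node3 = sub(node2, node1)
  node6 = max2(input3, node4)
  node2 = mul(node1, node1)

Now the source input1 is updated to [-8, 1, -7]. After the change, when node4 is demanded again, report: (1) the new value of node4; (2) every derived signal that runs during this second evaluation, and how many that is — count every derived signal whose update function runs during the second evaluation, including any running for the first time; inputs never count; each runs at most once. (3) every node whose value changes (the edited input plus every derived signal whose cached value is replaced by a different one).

First evaluation (everything demanded from the output):
  node1 = lenl([-5, 3, -3, -1]) = 4
  node2 = mul(4, 4) = 16
  node4 = min2(16, 4) = 4

Propagation after the edit:
  node1: runs — input1 [-5, 3, -3, -1]->[-8, 1, -7]; result 3.
  node2: runs — node1 4->3; node1 4->3; result 9.
  node4: runs — node2 16->9; node1 4->3; result 3.

New value of node4: 3.
Derived signals that run: node1, node2, node4 — 3 in total.
Values that change: input1, node1, node2, node4.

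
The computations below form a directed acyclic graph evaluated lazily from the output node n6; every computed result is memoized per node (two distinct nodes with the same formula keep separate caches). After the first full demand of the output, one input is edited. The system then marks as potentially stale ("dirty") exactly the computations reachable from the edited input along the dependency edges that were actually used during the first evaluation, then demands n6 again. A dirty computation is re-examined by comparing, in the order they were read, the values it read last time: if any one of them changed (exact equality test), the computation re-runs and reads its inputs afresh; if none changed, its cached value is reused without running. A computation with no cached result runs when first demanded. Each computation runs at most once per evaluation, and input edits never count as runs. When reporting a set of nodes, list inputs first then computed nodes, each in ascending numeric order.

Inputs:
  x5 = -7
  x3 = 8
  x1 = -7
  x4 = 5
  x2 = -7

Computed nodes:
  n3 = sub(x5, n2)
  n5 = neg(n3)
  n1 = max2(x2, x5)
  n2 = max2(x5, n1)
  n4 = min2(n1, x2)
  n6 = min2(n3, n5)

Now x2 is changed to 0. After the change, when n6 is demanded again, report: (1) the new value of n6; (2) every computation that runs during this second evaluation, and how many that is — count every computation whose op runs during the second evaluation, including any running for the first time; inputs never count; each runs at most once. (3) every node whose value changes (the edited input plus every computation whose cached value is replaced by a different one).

First demand of the output computes:
  n1 = max2(-7, -7) = -7
  n2 = max2(-7, -7) = -7
  n3 = sub(-7, -7) = 0
  n5 = neg(0) = 0
  n6 = min2(0, 0) = 0

After the edit, cleaning proceeds:
  n1: a read changed (x2 -7->0) — executes, giving 0.
  n2: a read changed (n1 -7->0) — executes, giving 0.
  n3: a read changed (n2 -7->0) — executes, giving -7.
  n5: a read changed (n3 0->-7) — executes, giving 7.
  n6: a read changed (n3 0->-7; n5 0->7) — executes, giving -7.

Demanding n6 again yields -7.
5 computations run: n1, n2, n3, n5, n6.
The nodes whose values change: x2, n1, n2, n3, n5, n6.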